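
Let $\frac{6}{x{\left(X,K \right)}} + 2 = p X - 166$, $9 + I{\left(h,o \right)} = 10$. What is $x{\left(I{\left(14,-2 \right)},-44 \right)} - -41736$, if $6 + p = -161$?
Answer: $\frac{13981554}{335} \approx 41736.0$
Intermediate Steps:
$p = -167$ ($p = -6 - 161 = -167$)
$I{\left(h,o \right)} = 1$ ($I{\left(h,o \right)} = -9 + 10 = 1$)
$x{\left(X,K \right)} = \frac{6}{-168 - 167 X}$ ($x{\left(X,K \right)} = \frac{6}{-2 - \left(166 + 167 X\right)} = \frac{6}{-168 - 167 X}$)
$x{\left(I{\left(14,-2 \right)},-44 \right)} - -41736 = \frac{6}{-168 - 167} - -41736 = \frac{6}{-168 - 167} + 41736 = \frac{6}{-335} + 41736 = 6 \left(- \frac{1}{335}\right) + 41736 = - \frac{6}{335} + 41736 = \frac{13981554}{335}$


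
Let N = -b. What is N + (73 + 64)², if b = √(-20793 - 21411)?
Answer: 18769 - 2*I*√10551 ≈ 18769.0 - 205.44*I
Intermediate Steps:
b = 2*I*√10551 (b = √(-42204) = 2*I*√10551 ≈ 205.44*I)
N = -2*I*√10551 ≈ -205.44*I
N + (73 + 64)² = -2*I*√10551 + (73 + 64)² = -2*I*√10551 + 137² = -2*I*√10551 + 18769 = 18769 - 2*I*√10551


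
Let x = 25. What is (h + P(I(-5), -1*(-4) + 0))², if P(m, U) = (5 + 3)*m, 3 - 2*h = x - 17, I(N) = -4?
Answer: 4761/4 ≈ 1190.3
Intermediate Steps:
h = -5/2 (h = 3/2 - (25 - 17)/2 = 3/2 - ½*8 = 3/2 - 4 = -5/2 ≈ -2.5000)
P(m, U) = 8*m
(h + P(I(-5), -1*(-4) + 0))² = (-5/2 + 8*(-4))² = (-5/2 - 32)² = (-69/2)² = 4761/4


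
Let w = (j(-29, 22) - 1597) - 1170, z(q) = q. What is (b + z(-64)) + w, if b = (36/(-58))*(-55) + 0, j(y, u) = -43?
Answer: -82356/29 ≈ -2839.9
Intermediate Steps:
b = 990/29 (b = (36*(-1/58))*(-55) + 0 = -18/29*(-55) + 0 = 990/29 + 0 = 990/29 ≈ 34.138)
w = -2810 (w = (-43 - 1597) - 1170 = -1640 - 1170 = -2810)
(b + z(-64)) + w = (990/29 - 64) - 2810 = -866/29 - 2810 = -82356/29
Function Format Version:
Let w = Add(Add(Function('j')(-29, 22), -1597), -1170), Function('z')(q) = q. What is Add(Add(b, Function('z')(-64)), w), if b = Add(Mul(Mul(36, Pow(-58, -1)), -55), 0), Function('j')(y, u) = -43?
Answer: Rational(-82356, 29) ≈ -2839.9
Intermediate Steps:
b = Rational(990, 29) (b = Add(Mul(Mul(36, Rational(-1, 58)), -55), 0) = Add(Mul(Rational(-18, 29), -55), 0) = Add(Rational(990, 29), 0) = Rational(990, 29) ≈ 34.138)
w = -2810 (w = Add(Add(-43, -1597), -1170) = Add(-1640, -1170) = -2810)
Add(Add(b, Function('z')(-64)), w) = Add(Add(Rational(990, 29), -64), -2810) = Add(Rational(-866, 29), -2810) = Rational(-82356, 29)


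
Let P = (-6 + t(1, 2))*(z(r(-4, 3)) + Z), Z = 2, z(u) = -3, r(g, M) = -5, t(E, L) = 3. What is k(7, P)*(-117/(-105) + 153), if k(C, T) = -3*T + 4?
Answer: -5394/7 ≈ -770.57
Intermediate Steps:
P = 3 (P = (-6 + 3)*(-3 + 2) = -3*(-1) = 3)
k(C, T) = 4 - 3*T
k(7, P)*(-117/(-105) + 153) = (4 - 3*3)*(-117/(-105) + 153) = (4 - 9)*(-117*(-1/105) + 153) = -5*(39/35 + 153) = -5*5394/35 = -5394/7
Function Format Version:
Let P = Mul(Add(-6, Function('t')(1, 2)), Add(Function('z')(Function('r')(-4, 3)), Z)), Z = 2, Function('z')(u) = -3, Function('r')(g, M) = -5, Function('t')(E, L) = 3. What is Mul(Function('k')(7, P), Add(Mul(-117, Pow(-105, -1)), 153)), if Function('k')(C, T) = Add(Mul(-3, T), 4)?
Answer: Rational(-5394, 7) ≈ -770.57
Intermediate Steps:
P = 3 (P = Mul(Add(-6, 3), Add(-3, 2)) = Mul(-3, -1) = 3)
Function('k')(C, T) = Add(4, Mul(-3, T))
Mul(Function('k')(7, P), Add(Mul(-117, Pow(-105, -1)), 153)) = Mul(Add(4, Mul(-3, 3)), Add(Mul(-117, Pow(-105, -1)), 153)) = Mul(Add(4, -9), Add(Mul(-117, Rational(-1, 105)), 153)) = Mul(-5, Add(Rational(39, 35), 153)) = Mul(-5, Rational(5394, 35)) = Rational(-5394, 7)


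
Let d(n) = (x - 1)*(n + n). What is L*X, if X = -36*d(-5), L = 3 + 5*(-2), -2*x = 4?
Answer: 7560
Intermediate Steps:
x = -2 (x = -1/2*4 = -2)
L = -7 (L = 3 - 10 = -7)
d(n) = -6*n (d(n) = (-2 - 1)*(n + n) = -6*n)
X = -1080 (X = -(-216)*(-5) = -36*30 = -1080)
L*X = -7*(-1080) = 7560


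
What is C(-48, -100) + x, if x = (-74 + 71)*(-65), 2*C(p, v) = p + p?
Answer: 147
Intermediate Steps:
C(p, v) = p (C(p, v) = (p + p)/2 = (2*p)/2 = p)
x = 195 (x = -3*(-65) = 195)
C(-48, -100) + x = -48 + 195 = 147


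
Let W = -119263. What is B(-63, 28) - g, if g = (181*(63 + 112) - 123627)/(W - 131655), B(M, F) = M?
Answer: -7949893/125459 ≈ -63.366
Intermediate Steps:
g = 45976/125459 (g = (181*(63 + 112) - 123627)/(-119263 - 131655) = (181*175 - 123627)/(-250918) = (31675 - 123627)*(-1/250918) = -91952*(-1/250918) = 45976/125459 ≈ 0.36646)
B(-63, 28) - g = -63 - 1*45976/125459 = -63 - 45976/125459 = -7949893/125459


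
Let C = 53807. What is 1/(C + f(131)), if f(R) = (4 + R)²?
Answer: 1/72032 ≈ 1.3883e-5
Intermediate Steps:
1/(C + f(131)) = 1/(53807 + (4 + 131)²) = 1/(53807 + 135²) = 1/(53807 + 18225) = 1/72032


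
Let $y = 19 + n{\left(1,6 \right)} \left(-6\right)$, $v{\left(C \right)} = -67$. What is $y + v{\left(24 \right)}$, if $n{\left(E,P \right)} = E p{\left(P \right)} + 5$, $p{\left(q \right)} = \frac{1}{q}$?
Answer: $-79$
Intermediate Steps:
$n{\left(E,P \right)} = 5 + \frac{E}{P}$ ($n{\left(E,P \right)} = \frac{E}{P} + 5 = 5 + \frac{E}{P}$)
$y = -12$ ($y = 19 + \left(5 + 1 \cdot \frac{1}{6}\right) \left(-6\right) = 19 + \left(5 + \frac{1}{6}\right) \left(-6\right) = 19 + \frac{31}{6} \left(-6\right) = 19 - 31 = -12$)
$y + v{\left(24 \right)} = -12 - 67 = -79$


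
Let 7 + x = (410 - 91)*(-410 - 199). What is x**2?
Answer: 37743941284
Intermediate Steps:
x = -194278 (x = -7 + (410 - 91)*(-410 - 199) = -7 + 319*(-609) = -7 - 194271 = -194278)
x**2 = (-194278)**2 = 37743941284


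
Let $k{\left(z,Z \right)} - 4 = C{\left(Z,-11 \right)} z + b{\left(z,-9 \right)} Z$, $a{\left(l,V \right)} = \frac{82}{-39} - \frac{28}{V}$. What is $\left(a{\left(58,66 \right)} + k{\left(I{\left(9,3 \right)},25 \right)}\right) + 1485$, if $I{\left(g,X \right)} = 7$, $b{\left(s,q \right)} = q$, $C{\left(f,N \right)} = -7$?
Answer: $\frac{520151}{429} \approx 1212.5$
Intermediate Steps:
$a{\left(l,V \right)} = - \frac{82}{39} - \frac{28}{V}$ ($a{\left(l,V \right)} = 82 \left(- \frac{1}{39}\right) - \frac{28}{V} = - \frac{82}{39} - \frac{28}{V}$)
$k{\left(z,Z \right)} = 4 - 9 Z - 7 z$ ($k{\left(z,Z \right)} = 4 - \left(7 z + 9 Z\right) = 4 - 9 Z - 7 z$)
$\left(a{\left(58,66 \right)} + k{\left(I{\left(9,3 \right)},25 \right)}\right) + 1485 = \left(\left(- \frac{82}{39} - \frac{28}{66}\right) - 270\right) + 1485 = \left(\left(- \frac{82}{39} - \frac{14}{33}\right) - 270\right) + 1485 = \left(- \frac{1084}{429} - 270\right) + 1485 = - \frac{116914}{429} + 1485 = \frac{520151}{429}$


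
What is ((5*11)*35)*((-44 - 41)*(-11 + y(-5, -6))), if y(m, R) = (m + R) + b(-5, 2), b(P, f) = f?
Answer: 3272500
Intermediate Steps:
y(m, R) = 2 + R + m (y(m, R) = (m + R) + 2 = (R + m) + 2 = 2 + R + m)
((5*11)*35)*((-44 - 41)*(-11 + y(-5, -6))) = ((5*11)*35)*((-44 - 41)*(-11 + (2 - 6 - 5))) = (55*35)*(-85*(-11 - 9)) = 1925*(-85*(-20)) = 1925*1700 = 3272500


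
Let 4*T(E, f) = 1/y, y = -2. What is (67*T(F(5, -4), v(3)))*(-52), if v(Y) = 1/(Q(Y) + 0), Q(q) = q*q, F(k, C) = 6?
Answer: 871/2 ≈ 435.50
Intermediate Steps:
Q(q) = q²
v(Y) = Y⁻² (v(Y) = 1/(Y² + 0) = 1/(Y²) = Y⁻²)
T(E, f) = -⅛ (T(E, f) = (¼)/(-2) = (¼)*(-½) = -⅛)
(67*T(F(5, -4), v(3)))*(-52) = (67*(-⅛))*(-52) = -67/8*(-52) = 871/2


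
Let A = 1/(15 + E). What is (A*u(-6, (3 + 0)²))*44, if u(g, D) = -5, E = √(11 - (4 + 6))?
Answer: -55/4 ≈ -13.750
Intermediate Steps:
E = 1 (E = √(11 - 1*10) = √(11 - 10) = √1 = 1)
A = 1/16 (A = 1/(15 + 1) = 1/16 ≈ 0.062500)
(A*u(-6, (3 + 0)²))*44 = ((1/16)*(-5))*44 = -5/16*44 = -55/4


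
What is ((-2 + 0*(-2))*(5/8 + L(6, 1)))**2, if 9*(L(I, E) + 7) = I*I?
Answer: 361/16 ≈ 22.563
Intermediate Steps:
L(I, E) = -7 + I**2/9 (L(I, E) = -7 + (I*I)/9 = -7 + I**2/9)
((-2 + 0*(-2))*(5/8 + L(6, 1)))**2 = ((-2 + 0*(-2))*(5/8 + (-7 + (1/9)*6**2)))**2 = ((-2 + 0)*(5*(1/8) + (-7 + (1/9)*36)))**2 = (-2*(5/8 + (-7 + 4)))**2 = (-2*(5/8 - 3))**2 = (-2*(-19/8))**2 = (19/4)**2 = 361/16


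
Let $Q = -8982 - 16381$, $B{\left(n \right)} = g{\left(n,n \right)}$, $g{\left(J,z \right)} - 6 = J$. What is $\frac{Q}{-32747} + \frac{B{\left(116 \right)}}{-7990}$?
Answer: $\frac{7640586}{10063405} \approx 0.75924$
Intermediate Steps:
$g{\left(J,z \right)} = 6 + J$
$B{\left(n \right)} = 6 + n$
$Q = -25363$ ($Q = -8982 - 16381 = -25363$)
$\frac{Q}{-32747} + \frac{B{\left(116 \right)}}{-7990} = - \frac{25363}{-32747} + \frac{6 + 116}{-7990} = \left(-25363\right) \left(- \frac{1}{32747}\right) + 122 \left(- \frac{1}{7990}\right) = \frac{1951}{2519} - \frac{61}{3995} = \frac{7640586}{10063405}$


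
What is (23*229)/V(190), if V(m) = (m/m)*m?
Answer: 5267/190 ≈ 27.721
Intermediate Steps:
V(m) = m (V(m) = 1*m = m)
(23*229)/V(190) = (23*229)/190 = 5267*(1/190) = 5267/190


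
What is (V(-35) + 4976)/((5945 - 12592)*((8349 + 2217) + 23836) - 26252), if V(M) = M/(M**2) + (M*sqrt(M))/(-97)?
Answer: -174159/8004372110 - 35*I*sqrt(35)/22183545562 ≈ -2.1758e-5 - 9.3341e-9*I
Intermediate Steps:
V(M) = 1/M - M**(3/2)/97 (V(M) = M/M**2 + M**(3/2)*(-1/97) = 1/M - M**(3/2)/97)
(V(-35) + 4976)/((5945 - 12592)*((8349 + 2217) + 23836) - 26252) = ((1/97)*(97 - (-35)**(5/2))/(-35) + 4976)/((5945 - 12592)*((8349 + 2217) + 23836) - 26252) = ((1/97)*(-1/35)*(97 - 1225*I*sqrt(35)) + 4976)/(-6647*(10566 + 23836) - 26252) = ((1/97)*(-1/35)*(97 - 1225*I*sqrt(35)) + 4976)/(-6647*34402 - 26252) = ((-1/35 + 35*I*sqrt(35)/97) + 4976)/(-228670094 - 26252) = (174159/35 + 35*I*sqrt(35)/97)/(-228696346) = (174159/35 + 35*I*sqrt(35)/97)*(-1/228696346) = -174159/8004372110 - 35*I*sqrt(35)/22183545562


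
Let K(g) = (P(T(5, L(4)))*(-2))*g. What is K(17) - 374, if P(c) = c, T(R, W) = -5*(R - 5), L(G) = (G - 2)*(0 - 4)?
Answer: -374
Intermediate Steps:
L(G) = 8 - 4*G (L(G) = (-2 + G)*(-4) = 8 - 4*G)
T(R, W) = 25 - 5*R (T(R, W) = -5*(-5 + R) = 25 - 5*R)
K(g) = 0 (K(g) = ((25 - 5*5)*(-2))*g = ((25 - 25)*(-2))*g = (0*(-2))*g = 0*g = 0)
K(17) - 374 = 0 - 374 = -374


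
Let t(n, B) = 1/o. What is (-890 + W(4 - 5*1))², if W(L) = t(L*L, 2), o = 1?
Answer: 790321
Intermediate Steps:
t(n, B) = 1 (t(n, B) = 1/1 = 1)
W(L) = 1
(-890 + W(4 - 5*1))² = (-890 + 1)² = (-889)² = 790321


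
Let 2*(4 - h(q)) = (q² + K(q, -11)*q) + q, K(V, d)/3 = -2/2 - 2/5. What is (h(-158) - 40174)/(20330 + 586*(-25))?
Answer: -66131/7100 ≈ -9.3142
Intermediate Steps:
K(V, d) = -21/5 (K(V, d) = 3*(-2/2 - 2/5) = 3*(-2*½ - 2*⅕) = 3*(-1 - ⅖) = 3*(-7/5) = -21/5)
h(q) = 4 - q²/2 + 8*q/5 (h(q) = 4 - ((q² - 21*q/5) + q)/2 = 4 - (q² - 16*q/5)/2 = 4 + (-q²/2 + 8*q/5) = 4 - q²/2 + 8*q/5)
(h(-158) - 40174)/(20330 + 586*(-25)) = ((4 - ½*(-158)² + (8/5)*(-158)) - 40174)/(20330 + 586*(-25)) = ((4 - ½*24964 - 1264/5) - 40174)/(20330 - 14650) = ((4 - 12482 - 1264/5) - 40174)/5680 = (-63654/5 - 40174)*(1/5680) = -264524/5*1/5680 = -66131/7100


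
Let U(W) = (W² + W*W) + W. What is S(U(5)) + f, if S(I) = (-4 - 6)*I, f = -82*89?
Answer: -7848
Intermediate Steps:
f = -7298
U(W) = W + 2*W² (U(W) = (W² + W²) + W = 2*W² + W = W + 2*W²)
S(I) = -10*I
S(U(5)) + f = -50*(1 + 2*5) - 7298 = -50*(1 + 10) - 7298 = -50*11 - 7298 = -10*55 - 7298 = -550 - 7298 = -7848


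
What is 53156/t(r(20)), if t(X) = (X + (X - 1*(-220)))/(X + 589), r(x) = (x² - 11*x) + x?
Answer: 10485021/155 ≈ 67645.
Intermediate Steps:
r(x) = x² - 10*x
t(X) = (220 + 2*X)/(589 + X) (t(X) = (X + (X + 220))/(589 + X) = (X + (220 + X))/(589 + X) = (220 + 2*X)/(589 + X))
53156/t(r(20)) = 53156/((2*(110 + 20*(-10 + 20))/(589 + 20*(-10 + 20)))) = 53156/((2*(110 + 20*10)/(589 + 20*10))) = 53156/((2*(110 + 200)/(589 + 200))) = 53156/((2*310/789)) = 53156/((2*(1/789)*310)) = 53156/(620/789) = 53156*(789/620) = 10485021/155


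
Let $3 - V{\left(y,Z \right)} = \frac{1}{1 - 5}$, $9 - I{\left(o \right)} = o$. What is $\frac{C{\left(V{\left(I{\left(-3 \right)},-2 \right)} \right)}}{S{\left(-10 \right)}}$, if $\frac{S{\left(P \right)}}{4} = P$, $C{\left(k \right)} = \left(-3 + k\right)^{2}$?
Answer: $- \frac{1}{640} \approx -0.0015625$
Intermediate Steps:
$I{\left(o \right)} = 9 - o$
$V{\left(y,Z \right)} = \frac{13}{4}$ ($V{\left(y,Z \right)} = 3 - \frac{1}{1 - 5} = 3 - \frac{1}{-4} = 3 - - \frac{1}{4} = 3 + \frac{1}{4} = \frac{13}{4}$)
$S{\left(P \right)} = 4 P$
$\frac{C{\left(V{\left(I{\left(-3 \right)},-2 \right)} \right)}}{S{\left(-10 \right)}} = \frac{\left(-3 + \frac{13}{4}\right)^{2}}{4 \left(-10\right)} = \frac{1}{16 \left(-40\right)} = \frac{1}{16} \left(- \frac{1}{40}\right) = - \frac{1}{640}$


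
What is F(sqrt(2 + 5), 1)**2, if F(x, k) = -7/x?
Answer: 7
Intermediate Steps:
F(sqrt(2 + 5), 1)**2 = (-7/sqrt(2 + 5))**2 = (-7*sqrt(7)/7)**2 = (-sqrt(7))**2 = 7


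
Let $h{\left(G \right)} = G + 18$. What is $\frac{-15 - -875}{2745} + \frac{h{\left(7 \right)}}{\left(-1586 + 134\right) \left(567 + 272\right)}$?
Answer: $\frac{69840497}{222935724} \approx 0.31328$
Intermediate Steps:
$h{\left(G \right)} = 18 + G$
$\frac{-15 - -875}{2745} + \frac{h{\left(7 \right)}}{\left(-1586 + 134\right) \left(567 + 272\right)} = \frac{-15 - -875}{2745} + \frac{18 + 7}{\left(-1586 + 134\right) \left(567 + 272\right)} = \left(-15 + 875\right) \frac{1}{2745} + \frac{25}{\left(-1452\right) 839} = 860 \cdot \frac{1}{2745} + \frac{25}{-1218228} = \frac{172}{549} + 25 \left(- \frac{1}{1218228}\right) = \frac{172}{549} - \frac{25}{1218228} = \frac{69840497}{222935724}$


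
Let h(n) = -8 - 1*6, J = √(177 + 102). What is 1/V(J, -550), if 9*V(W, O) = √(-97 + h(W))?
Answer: -3*I*√111/37 ≈ -0.85424*I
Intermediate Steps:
J = 3*√31 (J = √279 = 3*√31 ≈ 16.703)
h(n) = -14 (h(n) = -8 - 6 = -14)
V(W, O) = I*√111/9 (V(W, O) = √(-97 - 14)/9 = √(-111)/9 = (I*√111)/9 = I*√111/9)
1/V(J, -550) = 1/(I*√111/9) = -3*I*√111/37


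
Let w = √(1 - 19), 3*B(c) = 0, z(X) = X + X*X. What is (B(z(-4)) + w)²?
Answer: -18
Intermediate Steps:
z(X) = X + X²
B(c) = 0 (B(c) = (⅓)*0 = 0)
w = 3*I*√2 (w = √(-18) = 3*I*√2 ≈ 4.2426*I)
(B(z(-4)) + w)² = (0 + 3*I*√2)² = (3*I*√2)² = -18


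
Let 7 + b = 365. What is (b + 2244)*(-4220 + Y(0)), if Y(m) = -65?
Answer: -11149570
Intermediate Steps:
b = 358 (b = -7 + 365 = 358)
(b + 2244)*(-4220 + Y(0)) = (358 + 2244)*(-4220 - 65) = 2602*(-4285) = -11149570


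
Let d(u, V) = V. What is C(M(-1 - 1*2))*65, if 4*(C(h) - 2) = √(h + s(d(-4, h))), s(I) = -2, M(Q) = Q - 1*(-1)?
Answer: 130 + 65*I/2 ≈ 130.0 + 32.5*I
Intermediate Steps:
M(Q) = 1 + Q (M(Q) = Q + 1 = 1 + Q)
C(h) = 2 + √(-2 + h)/4 (C(h) = 2 + √(h - 2)/4 = 2 + √(-2 + h)/4)
C(M(-1 - 1*2))*65 = (2 + √(-2 + (1 + (-1 - 1*2)))/4)*65 = (2 + √(-2 + (1 + (-1 - 2)))/4)*65 = (2 + √(-2 + (1 - 3))/4)*65 = (2 + √(-2 - 2)/4)*65 = (2 + √(-4)/4)*65 = (2 + (2*I)/4)*65 = (2 + I/2)*65 = 130 + 65*I/2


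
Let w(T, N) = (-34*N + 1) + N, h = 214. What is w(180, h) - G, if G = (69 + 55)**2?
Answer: -22437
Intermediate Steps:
w(T, N) = 1 - 33*N (w(T, N) = (1 - 34*N) + N = 1 - 33*N)
G = 15376 (G = 124**2 = 15376)
w(180, h) - G = (1 - 33*214) - 1*15376 = (1 - 7062) - 15376 = -7061 - 15376 = -22437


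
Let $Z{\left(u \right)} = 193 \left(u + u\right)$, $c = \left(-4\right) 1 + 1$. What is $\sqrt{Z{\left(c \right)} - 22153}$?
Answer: $i \sqrt{23311} \approx 152.68 i$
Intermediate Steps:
$c = -3$ ($c = -4 + 1 = -3$)
$Z{\left(u \right)} = 386 u$ ($Z{\left(u \right)} = 193 \cdot 2 u = 386 u$)
$\sqrt{Z{\left(c \right)} - 22153} = \sqrt{386 \left(-3\right) - 22153} = \sqrt{-1158 - 22153} = \sqrt{-23311} = i \sqrt{23311}$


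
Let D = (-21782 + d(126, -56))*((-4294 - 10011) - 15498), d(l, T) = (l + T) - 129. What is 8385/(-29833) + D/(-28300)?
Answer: -19419352122559/844273900 ≈ -23001.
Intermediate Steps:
d(l, T) = -129 + T + l (d(l, T) = (T + l) - 129 = -129 + T + l)
D = 650927323 (D = (-21782 + (-129 - 56 + 126))*((-4294 - 10011) - 15498) = (-21782 - 59)*(-14305 - 15498) = -21841*(-29803) = 650927323)
8385/(-29833) + D/(-28300) = 8385/(-29833) + 650927323/(-28300) = 8385*(-1/29833) + 650927323*(-1/28300) = -8385/29833 - 650927323/28300 = -19419352122559/844273900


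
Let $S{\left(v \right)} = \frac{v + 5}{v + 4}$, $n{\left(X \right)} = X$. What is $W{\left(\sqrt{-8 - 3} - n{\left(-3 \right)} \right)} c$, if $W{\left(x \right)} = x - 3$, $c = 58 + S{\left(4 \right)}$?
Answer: $\frac{473 i \sqrt{11}}{8} \approx 196.1 i$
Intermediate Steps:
$S{\left(v \right)} = \frac{5 + v}{4 + v}$
$c = \frac{473}{8}$ ($c = 58 + \frac{5 + 4}{4 + 4} = 58 + \frac{1}{8} \cdot 9 = 58 + \frac{9}{8} = \frac{473}{8} \approx 59.125$)
$W{\left(x \right)} = -3 + x$ ($W{\left(x \right)} = x - 3 = -3 + x$)
$W{\left(\sqrt{-8 - 3} - n{\left(-3 \right)} \right)} c = \left(-3 + \left(\sqrt{-8 - 3} - -3\right)\right) \frac{473}{8} = \left(-3 + \left(\sqrt{-11} + 3\right)\right) \frac{473}{8} = \left(-3 + \left(i \sqrt{11} + 3\right)\right) \frac{473}{8} = \left(-3 + \left(3 + i \sqrt{11}\right)\right) \frac{473}{8} = i \sqrt{11} \cdot \frac{473}{8} = \frac{473 i \sqrt{11}}{8}$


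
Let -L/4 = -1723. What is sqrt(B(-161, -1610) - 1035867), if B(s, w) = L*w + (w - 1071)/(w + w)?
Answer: 3*I*sqrt(71309118695)/230 ≈ 3483.1*I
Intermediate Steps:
L = 6892 (L = -4*(-1723) = 6892)
B(s, w) = 6892*w + (-1071 + w)/(2*w) (B(s, w) = 6892*w + (w - 1071)/(w + w) = 6892*w + (-1071 + w)/((2*w)) = 6892*w + (-1071 + w)*(1/(2*w)) = 6892*w + (-1071 + w)/(2*w))
sqrt(B(-161, -1610) - 1035867) = sqrt((1/2)*(-1071 - 1610*(1 + 13784*(-1610)))/(-1610) - 1035867) = sqrt((1/2)*(-1/1610)*(-1071 - 1610*(1 - 22192240)) - 1035867) = sqrt((1/2)*(-1/1610)*(-1071 - 1610*(-22192239)) - 1035867) = sqrt((1/2)*(-1/1610)*(-1071 + 35729504790) - 1035867) = sqrt((1/2)*(-1/1610)*35729503719 - 1035867) = sqrt(-5104214817/460 - 1035867) = sqrt(-5580713637/460) = 3*I*sqrt(71309118695)/230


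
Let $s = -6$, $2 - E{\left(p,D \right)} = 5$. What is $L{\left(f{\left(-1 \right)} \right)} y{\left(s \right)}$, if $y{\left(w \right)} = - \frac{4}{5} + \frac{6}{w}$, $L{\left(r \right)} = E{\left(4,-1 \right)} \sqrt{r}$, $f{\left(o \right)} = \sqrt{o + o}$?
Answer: $\frac{27 \sqrt[4]{2} \sqrt{i}}{5} \approx 4.5408 + 4.5408 i$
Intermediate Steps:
$E{\left(p,D \right)} = -3$ ($E{\left(p,D \right)} = 2 - 5 = -3$)
$f{\left(o \right)} = \sqrt{2} \sqrt{o}$ ($f{\left(o \right)} = \sqrt{2 o} = \sqrt{2} \sqrt{o}$)
$L{\left(r \right)} = - 3 \sqrt{r}$
$y{\left(w \right)} = - \frac{4}{5} + \frac{6}{w}$ ($y{\left(w \right)} = \left(-4\right) \frac{1}{5} + \frac{6}{w} = - \frac{4}{5} + \frac{6}{w}$)
$L{\left(f{\left(-1 \right)} \right)} y{\left(s \right)} = - 3 \sqrt{\sqrt{2} \sqrt{-1}} \left(- \frac{4}{5} + \frac{6}{-6}\right) = - 3 \sqrt{\sqrt{2} i} \left(- \frac{4}{5} + 6 \left(- \frac{1}{6}\right)\right) = - 3 \sqrt{i \sqrt{2}} \left(- \frac{4}{5} - 1\right) = - 3 \sqrt[4]{2} \sqrt{i} \left(- \frac{9}{5}\right) = \frac{27 \sqrt[4]{2} \sqrt{i}}{5}$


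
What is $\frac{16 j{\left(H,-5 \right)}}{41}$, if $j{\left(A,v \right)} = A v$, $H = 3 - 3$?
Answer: $0$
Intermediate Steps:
$H = 0$
$\frac{16 j{\left(H,-5 \right)}}{41} = \frac{16 \cdot 0 \left(-5\right)}{41} = 16 \cdot 0 \cdot \frac{1}{41} = 0 \cdot \frac{1}{41} = 0$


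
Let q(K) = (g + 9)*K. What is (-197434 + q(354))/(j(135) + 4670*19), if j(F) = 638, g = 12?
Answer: -23750/11171 ≈ -2.1260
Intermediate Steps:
q(K) = 21*K (q(K) = (12 + 9)*K = 21*K)
(-197434 + q(354))/(j(135) + 4670*19) = (-197434 + 21*354)/(638 + 4670*19) = (-197434 + 7434)/(638 + 88730) = -190000/89368 = -190000*1/89368 = -23750/11171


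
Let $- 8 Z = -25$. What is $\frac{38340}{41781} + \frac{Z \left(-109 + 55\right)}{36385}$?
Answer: $\frac{19480005}{21336164} \approx 0.913$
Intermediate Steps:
$Z = \frac{25}{8}$ ($Z = \left(- \frac{1}{8}\right) \left(-25\right) = \frac{25}{8} \approx 3.125$)
$\frac{38340}{41781} + \frac{Z \left(-109 + 55\right)}{36385} = \frac{38340}{41781} + \frac{\frac{25}{8} \left(-109 + 55\right)}{36385} = 38340 \cdot \frac{1}{41781} + \frac{25}{8} \left(-54\right) \frac{1}{36385} = \frac{12780}{13927} - \frac{135}{29108} = \frac{19480005}{21336164}$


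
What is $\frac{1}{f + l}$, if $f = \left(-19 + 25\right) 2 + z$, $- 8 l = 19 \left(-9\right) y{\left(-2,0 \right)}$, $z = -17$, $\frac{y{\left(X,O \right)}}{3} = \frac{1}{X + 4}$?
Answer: $\frac{16}{433} \approx 0.036951$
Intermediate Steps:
$y{\left(X,O \right)} = \frac{3}{4 + X}$ ($y{\left(X,O \right)} = \frac{3}{X + 4} = \frac{3}{4 + X}$)
$l = \frac{513}{16}$ ($l = - \frac{19 \left(-9\right) \frac{3}{4 - 2}}{8} = - \frac{\left(-171\right) \frac{3}{2}}{8} = \left(- \frac{1}{8}\right) \left(- \frac{513}{2}\right) = \frac{513}{16} \approx 32.063$)
$f = -5$ ($f = \left(-19 + 25\right) 2 - 17 = 6 \cdot 2 - 17 = 12 - 17 = -5$)
$\frac{1}{f + l} = \frac{1}{-5 + \frac{513}{16}} = \frac{1}{\frac{433}{16}} = \frac{16}{433}$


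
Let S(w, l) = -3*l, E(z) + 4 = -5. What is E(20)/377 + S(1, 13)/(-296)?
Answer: 12039/111592 ≈ 0.10788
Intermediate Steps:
E(z) = -9 (E(z) = -4 - 5 = -9)
E(20)/377 + S(1, 13)/(-296) = -9/377 - 3*13/(-296) = -9*1/377 - 39*(-1/296) = -9/377 + 39/296 = 12039/111592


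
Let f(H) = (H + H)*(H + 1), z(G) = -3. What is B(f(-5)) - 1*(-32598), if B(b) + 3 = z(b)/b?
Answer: 1303797/40 ≈ 32595.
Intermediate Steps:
f(H) = 2*H*(1 + H) (f(H) = (2*H)*(1 + H) = 2*H*(1 + H))
B(b) = -3 - 3/b
B(f(-5)) - 1*(-32598) = (-3 - 3*(-1/(10*(1 - 5)))) - 1*(-32598) = (-3 - 3/(2*(-5)*(-4))) + 32598 = (-3 - 3/40) + 32598 = -123/40 + 32598 = 1303797/40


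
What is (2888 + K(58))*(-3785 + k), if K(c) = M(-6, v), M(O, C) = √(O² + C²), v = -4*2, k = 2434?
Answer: -3915198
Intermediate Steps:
v = -8
M(O, C) = √(C² + O²)
K(c) = 10 (K(c) = √((-8)² + (-6)²) = √(64 + 36) = √100 = 10)
(2888 + K(58))*(-3785 + k) = (2888 + 10)*(-3785 + 2434) = 2898*(-1351) = -3915198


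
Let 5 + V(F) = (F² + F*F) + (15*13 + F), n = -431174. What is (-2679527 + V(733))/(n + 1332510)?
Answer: -802013/450668 ≈ -1.7796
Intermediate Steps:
V(F) = 190 + F + 2*F² (V(F) = -5 + ((F² + F*F) + (15*13 + F)) = -5 + ((F² + F²) + (195 + F)) = -5 + (2*F² + (195 + F)) = -5 + (195 + F + 2*F²) = 190 + F + 2*F²)
(-2679527 + V(733))/(n + 1332510) = (-2679527 + (190 + 733 + 2*733²))/(-431174 + 1332510) = (-2679527 + (190 + 733 + 2*537289))/901336 = (-2679527 + (190 + 733 + 1074578))*(1/901336) = (-2679527 + 1075501)*(1/901336) = -1604026*1/901336 = -802013/450668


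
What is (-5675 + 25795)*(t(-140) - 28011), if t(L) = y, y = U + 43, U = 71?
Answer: -561287640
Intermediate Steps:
y = 114 (y = 71 + 43 = 114)
t(L) = 114
(-5675 + 25795)*(t(-140) - 28011) = (-5675 + 25795)*(114 - 28011) = 20120*(-27897) = -561287640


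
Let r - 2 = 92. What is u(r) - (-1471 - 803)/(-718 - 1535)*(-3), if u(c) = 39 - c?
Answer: -39031/751 ≈ -51.972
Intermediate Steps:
r = 94 (r = 2 + 92 = 94)
u(r) - (-1471 - 803)/(-718 - 1535)*(-3) = (39 - 1*94) - (-1471 - 803)/(-718 - 1535)*(-3) = (39 - 94) - (-2274/(-2253))*(-3) = -55 - (-2274*(-1/2253))*(-3) = -55 - 758*(-3)/751 = -55 - 1*(-2274/751) = -55 + 2274/751 = -39031/751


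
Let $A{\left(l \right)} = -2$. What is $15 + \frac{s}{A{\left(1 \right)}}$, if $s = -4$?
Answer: $17$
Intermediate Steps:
$15 + \frac{s}{A{\left(1 \right)}} = 15 - \frac{4}{-2} = 15 - -2 = 15 + 2 = 17$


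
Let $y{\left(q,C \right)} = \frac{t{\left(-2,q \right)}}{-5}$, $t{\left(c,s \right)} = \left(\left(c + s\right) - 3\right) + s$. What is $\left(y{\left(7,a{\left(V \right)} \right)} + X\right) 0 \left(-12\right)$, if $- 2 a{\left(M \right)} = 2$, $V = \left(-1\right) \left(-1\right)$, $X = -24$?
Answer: $0$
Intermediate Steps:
$V = 1$
$a{\left(M \right)} = -1$ ($a{\left(M \right)} = \left(- \frac{1}{2}\right) 2 = -1$)
$t{\left(c,s \right)} = -3 + c + 2 s$ ($t{\left(c,s \right)} = \left(-3 + c + s\right) + s = -3 + c + 2 s$)
$y{\left(q,C \right)} = 1 - \frac{2 q}{5}$ ($y{\left(q,C \right)} = \frac{-3 - 2 + 2 q}{-5} = \left(-5 + 2 q\right) \left(- \frac{1}{5}\right) = 1 - \frac{2 q}{5}$)
$\left(y{\left(7,a{\left(V \right)} \right)} + X\right) 0 \left(-12\right) = \left(\left(1 - \frac{14}{5}\right) - 24\right) 0 \left(-12\right) = \left(\left(1 - \frac{14}{5}\right) - 24\right) 0 = \left(- \frac{9}{5} - 24\right) 0 = \left(- \frac{129}{5}\right) 0 = 0$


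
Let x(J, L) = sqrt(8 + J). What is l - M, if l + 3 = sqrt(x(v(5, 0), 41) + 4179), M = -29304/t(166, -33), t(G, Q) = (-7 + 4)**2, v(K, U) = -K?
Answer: 3253 + sqrt(4179 + sqrt(3)) ≈ 3317.7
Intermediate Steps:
t(G, Q) = 9 (t(G, Q) = (-3)**2 = 9)
M = -3256 (M = -29304/9 = -29304*1/9 = -3256)
l = -3 + sqrt(4179 + sqrt(3)) (l = -3 + sqrt(sqrt(8 - 1*5) + 4179) = -3 + sqrt(sqrt(8 - 5) + 4179) = -3 + sqrt(sqrt(3) + 4179) = -3 + sqrt(4179 + sqrt(3)) ≈ 61.659)
l - M = (-3 + sqrt(4179 + sqrt(3))) - 1*(-3256) = (-3 + sqrt(4179 + sqrt(3))) + 3256 = 3253 + sqrt(4179 + sqrt(3))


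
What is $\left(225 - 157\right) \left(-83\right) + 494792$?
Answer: $489148$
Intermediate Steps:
$\left(225 - 157\right) \left(-83\right) + 494792 = 68 \left(-83\right) + 494792 = -5644 + 494792 = 489148$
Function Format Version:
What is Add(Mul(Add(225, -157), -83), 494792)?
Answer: 489148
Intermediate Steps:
Add(Mul(Add(225, -157), -83), 494792) = Add(Mul(68, -83), 494792) = Add(-5644, 494792) = 489148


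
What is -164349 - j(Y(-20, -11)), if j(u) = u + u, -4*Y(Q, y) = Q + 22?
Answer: -164348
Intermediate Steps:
Y(Q, y) = -11/2 - Q/4 (Y(Q, y) = -(Q + 22)/4 = -(22 + Q)/4 = -11/2 - Q/4)
j(u) = 2*u
-164349 - j(Y(-20, -11)) = -164349 - 2*(-11/2 - ¼*(-20)) = -164349 - 2*(-11/2 + 5) = -164349 - 2*(-1)/2 = -164349 - 1*(-1) = -164349 + 1 = -164348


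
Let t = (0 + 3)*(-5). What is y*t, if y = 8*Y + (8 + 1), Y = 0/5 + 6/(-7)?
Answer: -225/7 ≈ -32.143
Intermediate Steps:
Y = -6/7 (Y = 0*(1/5) + 6*(-1/7) = 0 - 6/7 = -6/7 ≈ -0.85714)
t = -15 (t = 3*(-5) = -15)
y = 15/7 (y = 8*(-6/7) + (8 + 1) = -48/7 + 9 = 15/7 ≈ 2.1429)
y*t = (15/7)*(-15) = -225/7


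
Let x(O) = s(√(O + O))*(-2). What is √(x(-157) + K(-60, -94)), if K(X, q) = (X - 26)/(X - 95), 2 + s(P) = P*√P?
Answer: √(109430 - 48050*314^(¾)*I^(3/2))/155 ≈ 11.456 - 4.6041*I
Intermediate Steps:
s(P) = -2 + P^(3/2) (s(P) = -2 + P*√P = -2 + P^(3/2))
K(X, q) = (-26 + X)/(-95 + X)
x(O) = 4 - 2*2^(¾)*O^(¾) (x(O) = (-2 + (√(O + O))^(3/2))*(-2) = (-2 + (√(2*O))^(3/2))*(-2) = (-2 + (√2*√O)^(3/2))*(-2) = (-2 + 2^(¾)*O^(¾))*(-2) = 4 - 2*2^(¾)*O^(¾))
√(x(-157) + K(-60, -94)) = √((4 - 2*2^(¾)*(-157)^(¾)) + (-26 - 60)/(-95 - 60)) = √((4 - 2*(-314)^(¾)) - 86/(-155)) = √((4 - 2*(-314)^(¾)) - 1/155*(-86)) = √((4 - 2*(-314)^(¾)) + 86/155) = √(706/155 - 2*(-314)^(¾))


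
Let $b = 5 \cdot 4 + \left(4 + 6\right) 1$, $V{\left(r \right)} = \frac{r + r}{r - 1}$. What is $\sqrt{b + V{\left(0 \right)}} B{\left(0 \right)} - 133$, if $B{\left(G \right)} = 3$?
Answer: $-133 + 3 \sqrt{30} \approx -116.57$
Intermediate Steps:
$V{\left(r \right)} = \frac{2 r}{-1 + r}$
$b = 30$ ($b = 20 + 10 \cdot 1 = 20 + 10 = 30$)
$\sqrt{b + V{\left(0 \right)}} B{\left(0 \right)} - 133 = \sqrt{30 + 2 \cdot 0 \frac{1}{-1 + 0}} \cdot 3 - 133 = \sqrt{30 + 2 \cdot 0 \frac{1}{-1}} \cdot 3 - 133 = \sqrt{30 + 2 \cdot 0 \left(-1\right)} 3 - 133 = \sqrt{30 + 0} \cdot 3 - 133 = \sqrt{30} \cdot 3 - 133 = 3 \sqrt{30} - 133 = -133 + 3 \sqrt{30}$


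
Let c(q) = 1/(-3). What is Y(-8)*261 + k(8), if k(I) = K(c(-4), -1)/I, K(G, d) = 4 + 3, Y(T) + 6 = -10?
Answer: -33401/8 ≈ -4175.1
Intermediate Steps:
c(q) = -⅓
Y(T) = -16 (Y(T) = -6 - 10 = -16)
K(G, d) = 7
k(I) = 7/I
Y(-8)*261 + k(8) = -16*261 + 7/8 = -4176 + 7*(⅛) = -4176 + 7/8 = -33401/8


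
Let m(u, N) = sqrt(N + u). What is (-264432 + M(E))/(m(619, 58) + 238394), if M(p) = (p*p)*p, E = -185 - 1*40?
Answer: -2778495658458/56831698559 + 11655057*sqrt(677)/56831698559 ≈ -48.885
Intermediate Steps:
E = -225 (E = -185 - 40 = -225)
M(p) = p**3 (M(p) = p**2*p = p**3)
(-264432 + M(E))/(m(619, 58) + 238394) = (-264432 + (-225)**3)/(sqrt(58 + 619) + 238394) = (-264432 - 11390625)/(sqrt(677) + 238394) = -11655057/(238394 + sqrt(677))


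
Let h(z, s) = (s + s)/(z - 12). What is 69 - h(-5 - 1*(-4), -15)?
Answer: 867/13 ≈ 66.692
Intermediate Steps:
h(z, s) = 2*s/(-12 + z) (h(z, s) = (2*s)/(-12 + z) = 2*s/(-12 + z))
69 - h(-5 - 1*(-4), -15) = 69 - 2*(-15)/(-12 + (-5 - 1*(-4))) = 69 - 2*(-15)/(-12 + (-5 + 4)) = 69 - 2*(-15)/(-12 - 1) = 69 - 2*(-15)/(-13) = 69 - 2*(-15)*(-1)/13 = 69 - 1*30/13 = 69 - 30/13 = 867/13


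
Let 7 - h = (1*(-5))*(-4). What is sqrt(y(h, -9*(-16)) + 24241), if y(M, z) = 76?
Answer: sqrt(24317) ≈ 155.94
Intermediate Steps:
h = -13 (h = 7 - 1*(-5)*(-4) = 7 - (-5)*(-4) = 7 - 1*20 = 7 - 20 = -13)
sqrt(y(h, -9*(-16)) + 24241) = sqrt(76 + 24241) = sqrt(24317)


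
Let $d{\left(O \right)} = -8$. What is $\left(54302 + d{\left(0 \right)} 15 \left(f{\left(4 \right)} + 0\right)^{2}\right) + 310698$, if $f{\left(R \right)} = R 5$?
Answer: $317000$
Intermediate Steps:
$f{\left(R \right)} = 5 R$
$\left(54302 + d{\left(0 \right)} 15 \left(f{\left(4 \right)} + 0\right)^{2}\right) + 310698 = \left(54302 + \left(-8\right) 15 \left(5 \cdot 4 + 0\right)^{2}\right) + 310698 = \left(54302 - 120 \left(20 + 0\right)^{2}\right) + 310698 = \left(54302 - 120 \cdot 20^{2}\right) + 310698 = \left(54302 - 48000\right) + 310698 = 6302 + 310698 = 317000$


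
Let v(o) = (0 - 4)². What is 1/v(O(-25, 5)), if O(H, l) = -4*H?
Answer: 1/16 ≈ 0.062500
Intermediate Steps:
v(o) = 16 (v(o) = (-4)² = 16)
1/v(O(-25, 5)) = 1/16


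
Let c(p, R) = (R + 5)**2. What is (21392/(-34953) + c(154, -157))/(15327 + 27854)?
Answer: 4227920/7902123 ≈ 0.53504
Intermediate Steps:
c(p, R) = (5 + R)**2
(21392/(-34953) + c(154, -157))/(15327 + 27854) = (21392/(-34953) + (5 - 157)**2)/(15327 + 27854) = (21392*(-1/34953) + (-152)**2)/43181 = (-112/183 + 23104)*(1/43181) = (4227920/183)*(1/43181) = 4227920/7902123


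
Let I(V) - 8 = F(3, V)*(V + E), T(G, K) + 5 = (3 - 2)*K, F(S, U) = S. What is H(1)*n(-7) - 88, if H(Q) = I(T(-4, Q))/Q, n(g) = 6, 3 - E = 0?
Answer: -58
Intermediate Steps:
E = 3 (E = 3 - 1*0 = 3 + 0 = 3)
T(G, K) = -5 + K (T(G, K) = -5 + (3 - 2)*K = -5 + 1*K = -5 + K)
I(V) = 17 + 3*V (I(V) = 8 + 3*(V + 3) = 8 + 3*(3 + V) = 8 + (9 + 3*V) = 17 + 3*V)
H(Q) = (2 + 3*Q)/Q (H(Q) = (17 + 3*(-5 + Q))/Q = (17 + (-15 + 3*Q))/Q = (2 + 3*Q)/Q)
H(1)*n(-7) - 88 = (3 + 2/1)*6 - 88 = (3 + 2*1)*6 - 88 = (3 + 2)*6 - 88 = 5*6 - 88 = 30 - 88 = -58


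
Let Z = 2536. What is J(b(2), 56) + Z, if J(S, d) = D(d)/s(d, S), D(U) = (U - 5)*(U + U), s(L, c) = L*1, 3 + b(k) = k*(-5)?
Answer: 2638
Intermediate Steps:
b(k) = -3 - 5*k (b(k) = -3 + k*(-5) = -3 - 5*k)
s(L, c) = L
D(U) = 2*U*(-5 + U) (D(U) = (-5 + U)*(2*U) = 2*U*(-5 + U))
J(S, d) = -10 + 2*d (J(S, d) = (2*d*(-5 + d))/d = -10 + 2*d)
J(b(2), 56) + Z = (-10 + 2*56) + 2536 = (-10 + 112) + 2536 = 102 + 2536 = 2638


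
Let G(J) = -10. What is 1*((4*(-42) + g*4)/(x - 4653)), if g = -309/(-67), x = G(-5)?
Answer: 10020/312421 ≈ 0.032072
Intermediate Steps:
x = -10
g = 309/67 (g = -309*(-1/67) = 309/67 ≈ 4.6119)
1*((4*(-42) + g*4)/(x - 4653)) = 1*((4*(-42) + (309/67)*4)/(-10 - 4653)) = 1*((-168 + 1236/67)/(-4663)) = 1*(-10020/67*(-1/4663)) = 1*(10020/312421) = 10020/312421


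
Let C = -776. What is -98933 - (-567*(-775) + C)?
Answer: -537582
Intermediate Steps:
-98933 - (-567*(-775) + C) = -98933 - (-567*(-775) - 776) = -98933 - (439425 - 776) = -98933 - 1*438649 = -98933 - 438649 = -537582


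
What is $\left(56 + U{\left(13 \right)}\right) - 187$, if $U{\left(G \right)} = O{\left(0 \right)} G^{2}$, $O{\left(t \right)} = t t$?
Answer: $-131$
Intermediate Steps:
$O{\left(t \right)} = t^{2}$
$U{\left(G \right)} = 0$ ($U{\left(G \right)} = 0^{2} G^{2} = 0 G^{2} = 0$)
$\left(56 + U{\left(13 \right)}\right) - 187 = \left(56 + 0\right) - 187 = 56 - 187 = -131$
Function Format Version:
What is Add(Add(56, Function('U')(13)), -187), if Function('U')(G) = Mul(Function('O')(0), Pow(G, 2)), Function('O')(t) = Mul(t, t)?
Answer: -131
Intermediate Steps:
Function('O')(t) = Pow(t, 2)
Function('U')(G) = 0 (Function('U')(G) = Mul(Pow(0, 2), Pow(G, 2)) = Mul(0, Pow(G, 2)) = 0)
Add(Add(56, Function('U')(13)), -187) = Add(Add(56, 0), -187) = Add(56, -187) = -131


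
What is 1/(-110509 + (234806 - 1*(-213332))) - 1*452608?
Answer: -152813586431/337629 ≈ -4.5261e+5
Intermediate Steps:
1/(-110509 + (234806 - 1*(-213332))) - 1*452608 = 1/(-110509 + (234806 + 213332)) - 452608 = 1/(-110509 + 448138) - 452608 = 1/337629 - 452608 = -152813586431/337629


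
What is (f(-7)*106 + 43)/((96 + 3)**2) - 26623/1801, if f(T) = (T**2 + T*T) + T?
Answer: -243482134/17651601 ≈ -13.794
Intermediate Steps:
f(T) = T + 2*T**2 (f(T) = (T**2 + T**2) + T = 2*T**2 + T = T + 2*T**2)
(f(-7)*106 + 43)/((96 + 3)**2) - 26623/1801 = (-7*(1 + 2*(-7))*106 + 43)/((96 + 3)**2) - 26623/1801 = (-7*(1 - 14)*106 + 43)/(99**2) - 26623*1/1801 = (-7*(-13)*106 + 43)/9801 - 26623/1801 = (91*106 + 43)*(1/9801) - 26623/1801 = (9646 + 43)*(1/9801) - 26623/1801 = 9689*(1/9801) - 26623/1801 = 9689/9801 - 26623/1801 = -243482134/17651601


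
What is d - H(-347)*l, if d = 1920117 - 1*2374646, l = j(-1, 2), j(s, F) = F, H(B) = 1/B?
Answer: -157721561/347 ≈ -4.5453e+5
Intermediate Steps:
l = 2
d = -454529 (d = 1920117 - 2374646 = -454529)
d - H(-347)*l = -454529 - 2/(-347) = -454529 - (-1)*2/347 = -454529 - 1*(-2/347) = -454529 + 2/347 = -157721561/347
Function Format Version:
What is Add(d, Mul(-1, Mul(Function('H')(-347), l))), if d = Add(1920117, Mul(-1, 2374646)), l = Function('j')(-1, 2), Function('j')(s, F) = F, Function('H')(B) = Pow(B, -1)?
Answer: Rational(-157721561, 347) ≈ -4.5453e+5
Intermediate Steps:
l = 2
d = -454529 (d = Add(1920117, -2374646) = -454529)
Add(d, Mul(-1, Mul(Function('H')(-347), l))) = Add(-454529, Mul(-1, Mul(Pow(-347, -1), 2))) = Add(-454529, Mul(-1, Mul(Rational(-1, 347), 2))) = Add(-454529, Mul(-1, Rational(-2, 347))) = Add(-454529, Rational(2, 347)) = Rational(-157721561, 347)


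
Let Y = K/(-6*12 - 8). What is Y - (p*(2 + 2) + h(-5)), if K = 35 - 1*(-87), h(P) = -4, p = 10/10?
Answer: -61/40 ≈ -1.5250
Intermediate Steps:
p = 1 (p = 10*(⅒) = 1)
K = 122 (K = 35 + 87 = 122)
Y = -61/40 (Y = 122/(-6*12 - 8) = 122/(-72 - 8) = 122/(-80) = 122*(-1/80) = -61/40 ≈ -1.5250)
Y - (p*(2 + 2) + h(-5)) = -61/40 - (1*(2 + 2) - 4) = -61/40 - (1*4 - 4) = -61/40 - (4 - 4) = -61/40 - 1*0 = -61/40 + 0 = -61/40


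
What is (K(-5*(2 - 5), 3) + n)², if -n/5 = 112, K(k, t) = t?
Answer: 310249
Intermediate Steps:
n = -560 (n = -5*112 = -560)
(K(-5*(2 - 5), 3) + n)² = (3 - 560)² = (-557)² = 310249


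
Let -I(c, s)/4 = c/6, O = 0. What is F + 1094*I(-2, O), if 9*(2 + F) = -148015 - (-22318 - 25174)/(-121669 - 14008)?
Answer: -18303553177/1221093 ≈ -14989.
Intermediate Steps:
I(c, s) = -2*c/3 (I(c, s) = -4*c/6 = -2*c/3)
F = -20084720833/1221093 (F = -2 + (-148015 - (-22318 - 25174)/(-121669 - 14008))/9 = -2 + (-148015 - (-47492)/(-135677))/9 = -2 + (-148015 - (-47492)*(-1)/135677)/9 = -2 + (-148015 - 1*47492/135677)/9 = -2 + (-148015 - 47492/135677)/9 = -2 + (1/9)*(-20082278647/135677) = -2 - 20082278647/1221093 = -20084720833/1221093 ≈ -16448.)
F + 1094*I(-2, O) = -20084720833/1221093 + 1094*(-2/3*(-2)) = -20084720833/1221093 + 1094*(4/3) = -20084720833/1221093 + 4376/3 = -18303553177/1221093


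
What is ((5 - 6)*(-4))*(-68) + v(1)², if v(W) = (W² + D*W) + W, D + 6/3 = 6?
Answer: -236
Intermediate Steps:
D = 4 (D = -2 + 6 = 4)
v(W) = W² + 5*W (v(W) = (W² + 4*W) + W = W² + 5*W)
((5 - 6)*(-4))*(-68) + v(1)² = ((5 - 6)*(-4))*(-68) + (1*(5 + 1))² = -1*(-4)*(-68) + (1*6)² = 4*(-68) + 6² = -272 + 36 = -236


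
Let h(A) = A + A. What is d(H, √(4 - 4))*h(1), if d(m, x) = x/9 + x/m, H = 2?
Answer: 0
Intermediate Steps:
h(A) = 2*A
d(m, x) = x/9 + x/m (d(m, x) = x*(⅑) + x/m = x/9 + x/m)
d(H, √(4 - 4))*h(1) = (√(4 - 4)/9 + √(4 - 4)/2)*(2*1) = (√0/9 + √0*(½))*2 = ((⅑)*0 + 0*(½))*2 = (0 + 0)*2 = 0*2 = 0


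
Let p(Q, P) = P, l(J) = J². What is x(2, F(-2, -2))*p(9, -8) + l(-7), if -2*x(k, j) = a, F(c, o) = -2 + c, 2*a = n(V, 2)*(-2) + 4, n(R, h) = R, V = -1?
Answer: 61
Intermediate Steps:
a = 3 (a = (-1*(-2) + 4)/2 = (2 + 4)/2 = (½)*6 = 3)
x(k, j) = -3/2 (x(k, j) = -½*3 = -3/2)
x(2, F(-2, -2))*p(9, -8) + l(-7) = -3/2*(-8) + (-7)² = 12 + 49 = 61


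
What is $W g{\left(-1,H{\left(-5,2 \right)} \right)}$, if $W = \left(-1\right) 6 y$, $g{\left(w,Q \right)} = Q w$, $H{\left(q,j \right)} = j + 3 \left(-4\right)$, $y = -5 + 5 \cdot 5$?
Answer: $-1200$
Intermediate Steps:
$y = 20$ ($y = -5 + 25 = 20$)
$H{\left(q,j \right)} = -12 + j$ ($H{\left(q,j \right)} = j - 12 = -12 + j$)
$W = -120$ ($W = \left(-1\right) 6 \cdot 20 = \left(-6\right) 20 = -120$)
$W g{\left(-1,H{\left(-5,2 \right)} \right)} = - 120 \left(-12 + 2\right) \left(-1\right) = - 120 \left(\left(-10\right) \left(-1\right)\right) = \left(-120\right) 10 = -1200$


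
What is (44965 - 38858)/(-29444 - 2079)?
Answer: -6107/31523 ≈ -0.19373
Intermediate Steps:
(44965 - 38858)/(-29444 - 2079) = 6107/(-31523) = 6107*(-1/31523) = -6107/31523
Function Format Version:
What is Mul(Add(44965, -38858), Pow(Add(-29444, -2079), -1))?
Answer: Rational(-6107, 31523) ≈ -0.19373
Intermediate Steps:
Mul(Add(44965, -38858), Pow(Add(-29444, -2079), -1)) = Mul(6107, Pow(-31523, -1)) = Mul(6107, Rational(-1, 31523)) = Rational(-6107, 31523)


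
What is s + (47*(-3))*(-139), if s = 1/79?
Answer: 1548322/79 ≈ 19599.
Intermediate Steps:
s = 1/79 ≈ 0.012658
s + (47*(-3))*(-139) = 1/79 + (47*(-3))*(-139) = 1/79 - 141*(-139) = 1/79 + 19599 = 1548322/79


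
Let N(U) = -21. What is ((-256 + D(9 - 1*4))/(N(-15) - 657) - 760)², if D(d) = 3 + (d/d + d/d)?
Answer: 265254870841/459684 ≈ 5.7704e+5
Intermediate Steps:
D(d) = 5 (D(d) = 3 + (1 + 1) = 3 + 2 = 5)
((-256 + D(9 - 1*4))/(N(-15) - 657) - 760)² = ((-256 + 5)/(-21 - 657) - 760)² = (-251/(-678) - 760)² = (-251*(-1/678) - 760)² = (251/678 - 760)² = (-515029/678)² = 265254870841/459684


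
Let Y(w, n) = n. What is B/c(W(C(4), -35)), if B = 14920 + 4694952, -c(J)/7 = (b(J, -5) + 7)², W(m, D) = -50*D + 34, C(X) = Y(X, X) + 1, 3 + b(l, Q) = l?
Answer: -294367/1398663 ≈ -0.21046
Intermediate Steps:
b(l, Q) = -3 + l
C(X) = 1 + X (C(X) = X + 1 = 1 + X)
W(m, D) = 34 - 50*D
c(J) = -7*(4 + J)² (c(J) = -7*((-3 + J) + 7)² = -7*(4 + J)²)
B = 4709872
B/c(W(C(4), -35)) = 4709872/((-7*(4 + (34 - 50*(-35)))²)) = 4709872/((-7*(4 + (34 + 1750))²)) = 4709872/((-7*(4 + 1784)²)) = 4709872/((-7*1788²)) = 4709872/((-7*3196944)) = 4709872/(-22378608) = 4709872*(-1/22378608) = -294367/1398663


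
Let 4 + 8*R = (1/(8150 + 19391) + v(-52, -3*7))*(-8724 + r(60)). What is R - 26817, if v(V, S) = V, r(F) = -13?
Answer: 6603882407/220328 ≈ 29973.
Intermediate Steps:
R = 12512418383/220328 (R = -½ + ((1/(8150 + 19391) - 52)*(-8724 - 13))/8 = -½ + ((1/27541 - 52)*(-8737))/8 = -½ + (-1432131/27541*(-8737))/8 = -½ + (⅛)*(12512528547/27541) = -½ + 12512528547/220328 = 12512418383/220328 ≈ 56790.)
R - 26817 = 12512418383/220328 - 26817 = 6603882407/220328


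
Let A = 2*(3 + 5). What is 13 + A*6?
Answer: 109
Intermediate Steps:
A = 16 (A = 2*8 = 16)
13 + A*6 = 13 + 16*6 = 13 + 96 = 109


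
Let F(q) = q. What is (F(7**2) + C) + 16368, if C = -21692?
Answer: -5275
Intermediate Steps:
(F(7**2) + C) + 16368 = (7**2 - 21692) + 16368 = (49 - 21692) + 16368 = -21643 + 16368 = -5275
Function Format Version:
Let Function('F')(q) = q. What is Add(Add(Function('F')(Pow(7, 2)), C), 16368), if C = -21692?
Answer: -5275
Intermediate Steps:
Add(Add(Function('F')(Pow(7, 2)), C), 16368) = Add(Add(Pow(7, 2), -21692), 16368) = Add(Add(49, -21692), 16368) = Add(-21643, 16368) = -5275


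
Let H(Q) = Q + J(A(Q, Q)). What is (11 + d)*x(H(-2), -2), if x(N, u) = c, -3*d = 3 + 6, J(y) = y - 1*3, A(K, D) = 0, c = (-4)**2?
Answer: 128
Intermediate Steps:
c = 16
J(y) = -3 + y (J(y) = y - 3 = -3 + y)
H(Q) = -3 + Q (H(Q) = Q + (-3 + 0) = Q - 3 = -3 + Q)
d = -3 (d = -(3 + 6)/3 = -1/3*9 = -3)
x(N, u) = 16
(11 + d)*x(H(-2), -2) = (11 - 3)*16 = 8*16 = 128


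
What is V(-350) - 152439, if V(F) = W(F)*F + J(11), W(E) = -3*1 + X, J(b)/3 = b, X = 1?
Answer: -151706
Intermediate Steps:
J(b) = 3*b
W(E) = -2 (W(E) = -3*1 + 1 = -3 + 1 = -2)
V(F) = 33 - 2*F (V(F) = -2*F + 3*11 = -2*F + 33 = 33 - 2*F)
V(-350) - 152439 = (33 - 2*(-350)) - 152439 = (33 + 700) - 152439 = 733 - 152439 = -151706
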